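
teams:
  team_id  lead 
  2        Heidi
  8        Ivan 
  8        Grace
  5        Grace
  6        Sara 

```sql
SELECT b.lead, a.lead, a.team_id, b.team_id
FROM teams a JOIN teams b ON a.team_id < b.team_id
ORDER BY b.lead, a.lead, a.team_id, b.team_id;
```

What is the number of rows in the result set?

INNER JOIN keeps only pairs where the ON condition holds.
Matching on a.team_id < b.team_id.
- a (team_id=2) pairs with 4 row(s) of b.
- a (team_id=8) has no partner → excluded.
- a (team_id=8) has no partner → excluded.
- a (team_id=5) pairs with 3 row(s) of b.
- a (team_id=6) pairs with 2 row(s) of b.
Total: 9 rows.

9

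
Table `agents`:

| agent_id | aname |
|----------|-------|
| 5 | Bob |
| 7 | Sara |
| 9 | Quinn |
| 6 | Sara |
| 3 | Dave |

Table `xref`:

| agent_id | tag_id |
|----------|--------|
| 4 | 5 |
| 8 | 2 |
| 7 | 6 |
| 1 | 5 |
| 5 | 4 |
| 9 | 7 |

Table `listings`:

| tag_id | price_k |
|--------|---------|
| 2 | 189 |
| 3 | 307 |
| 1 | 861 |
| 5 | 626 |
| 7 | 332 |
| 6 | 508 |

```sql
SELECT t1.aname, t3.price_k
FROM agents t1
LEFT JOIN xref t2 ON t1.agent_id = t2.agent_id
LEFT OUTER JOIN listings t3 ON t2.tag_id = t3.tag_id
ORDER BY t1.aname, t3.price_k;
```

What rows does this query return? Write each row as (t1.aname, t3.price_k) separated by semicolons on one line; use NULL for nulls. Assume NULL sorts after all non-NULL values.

Evaluate left to right. First `agents t1 LEFT JOIN xref t2` on agent_id: 5 row(s).
Then LEFT JOIN `listings t3` on tag_id: each of those 5 rows is kept; rows whose t2.tag_id has no match in t3 get NULL for t3's columns.

(Bob, NULL); (Dave, NULL); (Quinn, 332); (Sara, 508); (Sara, NULL)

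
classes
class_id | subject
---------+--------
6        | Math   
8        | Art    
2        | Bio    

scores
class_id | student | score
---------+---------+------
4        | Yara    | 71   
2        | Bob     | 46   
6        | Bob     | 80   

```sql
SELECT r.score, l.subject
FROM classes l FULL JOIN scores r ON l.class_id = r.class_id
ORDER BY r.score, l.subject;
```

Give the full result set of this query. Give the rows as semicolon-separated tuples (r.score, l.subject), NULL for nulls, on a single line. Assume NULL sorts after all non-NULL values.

(46, Bio); (71, NULL); (80, Math); (NULL, Art)

FULL OUTER JOIN keeps every row from both sides; unmatched rows get NULL for the other side's columns.
Matching on l.class_id = r.class_id.
Matched pairs: 2; unmatched l rows kept: 1; unmatched r rows kept: 1.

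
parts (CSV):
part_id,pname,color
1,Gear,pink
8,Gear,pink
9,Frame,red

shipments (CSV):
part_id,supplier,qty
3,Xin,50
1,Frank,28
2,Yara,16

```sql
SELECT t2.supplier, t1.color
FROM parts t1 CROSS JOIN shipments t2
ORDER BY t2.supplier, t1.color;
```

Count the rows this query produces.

CROSS JOIN pairs every row of `parts` with every row of `shipments`: 3 × 3 = 9 rows.

9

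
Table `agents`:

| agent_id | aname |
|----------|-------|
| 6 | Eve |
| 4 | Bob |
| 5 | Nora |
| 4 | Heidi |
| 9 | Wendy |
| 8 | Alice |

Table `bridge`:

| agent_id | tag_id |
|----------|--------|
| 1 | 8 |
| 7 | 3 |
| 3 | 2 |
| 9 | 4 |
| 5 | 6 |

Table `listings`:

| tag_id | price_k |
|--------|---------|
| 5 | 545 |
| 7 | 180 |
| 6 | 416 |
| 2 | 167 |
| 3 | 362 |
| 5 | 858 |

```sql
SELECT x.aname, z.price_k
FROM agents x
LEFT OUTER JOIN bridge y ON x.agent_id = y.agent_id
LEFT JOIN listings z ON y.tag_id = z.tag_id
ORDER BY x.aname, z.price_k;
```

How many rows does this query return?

Evaluate left to right. First `agents x LEFT JOIN bridge y` on agent_id: 6 row(s).
Then LEFT JOIN `listings z` on tag_id: each of those 6 rows is kept; rows whose y.tag_id has no match in z get NULL for z's columns.
Result: 6 row(s).

6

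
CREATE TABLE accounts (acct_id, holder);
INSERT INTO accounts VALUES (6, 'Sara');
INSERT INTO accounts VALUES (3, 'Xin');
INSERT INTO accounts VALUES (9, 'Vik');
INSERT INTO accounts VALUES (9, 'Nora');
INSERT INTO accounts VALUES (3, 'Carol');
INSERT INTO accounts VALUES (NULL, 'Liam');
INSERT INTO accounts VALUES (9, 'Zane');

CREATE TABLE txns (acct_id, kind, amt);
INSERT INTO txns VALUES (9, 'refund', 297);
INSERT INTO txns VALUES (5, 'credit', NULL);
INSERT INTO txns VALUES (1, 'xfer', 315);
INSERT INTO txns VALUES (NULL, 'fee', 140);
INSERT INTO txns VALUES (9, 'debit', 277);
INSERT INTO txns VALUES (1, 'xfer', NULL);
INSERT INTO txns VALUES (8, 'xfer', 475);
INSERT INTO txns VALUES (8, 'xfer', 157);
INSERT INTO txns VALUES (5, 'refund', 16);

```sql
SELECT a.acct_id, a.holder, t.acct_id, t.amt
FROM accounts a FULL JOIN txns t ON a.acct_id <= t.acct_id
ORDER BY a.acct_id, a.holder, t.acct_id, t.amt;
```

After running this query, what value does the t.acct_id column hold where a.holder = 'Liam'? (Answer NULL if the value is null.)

NULL

FULL OUTER JOIN keeps every row from both sides; unmatched rows get NULL for the other side's columns.
Matching on a.acct_id <= t.acct_id. A NULL in a compared column never satisfies the condition.
- a (acct_id=6) pairs with 4 row(s) of t.
- a (acct_id=3) pairs with 6 row(s) of t.
- a (acct_id=9) pairs with 2 row(s) of t.
- a (acct_id=9) pairs with 2 row(s) of t.
- a (acct_id=3) pairs with 6 row(s) of t.
- a (acct_id=NULL) has no partner → padded with NULL.
- a (acct_id=9) pairs with 2 row(s) of t.
- 3 row(s) from t found no a partner → padded with NULL.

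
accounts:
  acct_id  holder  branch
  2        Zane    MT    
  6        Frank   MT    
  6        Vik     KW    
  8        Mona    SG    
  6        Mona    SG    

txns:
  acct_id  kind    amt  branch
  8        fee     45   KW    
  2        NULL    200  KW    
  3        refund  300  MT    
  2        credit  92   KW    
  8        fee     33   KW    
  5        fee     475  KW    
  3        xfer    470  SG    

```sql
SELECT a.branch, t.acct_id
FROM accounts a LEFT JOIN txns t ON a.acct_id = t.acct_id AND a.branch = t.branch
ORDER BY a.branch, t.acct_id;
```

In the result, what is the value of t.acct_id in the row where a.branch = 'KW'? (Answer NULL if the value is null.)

LEFT JOIN keeps every row from `accounts`; unmatched rows get NULL for `txns`'s columns.
Matching on a.acct_id = t.acct_id AND a.branch = t.branch.
- a (acct_id=2, branch=MT) has no partner → padded with NULL.
- a (acct_id=6, branch=MT) has no partner → padded with NULL.
- a (acct_id=6, branch=KW) has no partner → padded with NULL.
- a (acct_id=8, branch=SG) has no partner → padded with NULL.
- a (acct_id=6, branch=SG) has no partner → padded with NULL.

NULL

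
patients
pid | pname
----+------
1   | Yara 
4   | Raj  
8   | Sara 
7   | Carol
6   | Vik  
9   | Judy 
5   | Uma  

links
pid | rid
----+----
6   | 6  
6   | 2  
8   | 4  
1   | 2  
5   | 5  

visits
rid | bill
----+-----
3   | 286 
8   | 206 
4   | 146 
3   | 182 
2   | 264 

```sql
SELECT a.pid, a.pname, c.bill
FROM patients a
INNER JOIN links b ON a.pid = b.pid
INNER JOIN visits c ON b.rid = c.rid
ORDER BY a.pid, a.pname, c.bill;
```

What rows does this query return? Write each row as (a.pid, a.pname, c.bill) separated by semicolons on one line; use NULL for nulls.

(1, Yara, 264); (6, Vik, 264); (8, Sara, 146)

Step 1 — a INNER JOIN b on pid → 5 row(s).
Then INNER JOIN `visits c` on rid: keep only rows whose b.rid appears in c.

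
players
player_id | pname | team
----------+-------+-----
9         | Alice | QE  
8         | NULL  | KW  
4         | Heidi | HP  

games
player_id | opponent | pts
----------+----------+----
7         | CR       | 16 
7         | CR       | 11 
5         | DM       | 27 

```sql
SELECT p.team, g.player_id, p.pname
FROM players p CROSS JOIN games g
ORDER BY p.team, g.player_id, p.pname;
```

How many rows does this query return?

9

CROSS JOIN pairs every row of `players` with every row of `games`: 3 × 3 = 9 rows.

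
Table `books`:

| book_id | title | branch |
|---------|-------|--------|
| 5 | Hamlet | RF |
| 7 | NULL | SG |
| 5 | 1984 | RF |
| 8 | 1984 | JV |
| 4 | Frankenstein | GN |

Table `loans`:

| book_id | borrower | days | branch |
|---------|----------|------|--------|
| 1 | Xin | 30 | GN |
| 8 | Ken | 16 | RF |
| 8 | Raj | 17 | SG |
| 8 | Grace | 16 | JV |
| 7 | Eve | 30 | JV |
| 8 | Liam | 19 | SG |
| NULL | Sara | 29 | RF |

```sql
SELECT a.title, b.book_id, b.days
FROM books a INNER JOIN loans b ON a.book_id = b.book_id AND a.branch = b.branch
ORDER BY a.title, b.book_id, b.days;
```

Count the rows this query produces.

1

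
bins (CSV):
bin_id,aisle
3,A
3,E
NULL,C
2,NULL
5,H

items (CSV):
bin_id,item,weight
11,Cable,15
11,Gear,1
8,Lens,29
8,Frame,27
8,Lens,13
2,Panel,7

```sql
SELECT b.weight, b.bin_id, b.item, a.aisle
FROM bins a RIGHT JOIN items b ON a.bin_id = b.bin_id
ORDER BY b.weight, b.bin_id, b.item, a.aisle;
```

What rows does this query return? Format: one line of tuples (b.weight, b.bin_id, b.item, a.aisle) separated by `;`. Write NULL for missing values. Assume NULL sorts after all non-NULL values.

(1, 11, Gear, NULL); (7, 2, Panel, NULL); (13, 8, Lens, NULL); (15, 11, Cable, NULL); (27, 8, Frame, NULL); (29, 8, Lens, NULL)

RIGHT JOIN keeps every row from `items`; unmatched rows get NULL for `bins`'s columns.
Matching on a.bin_id = b.bin_id. A NULL in a compared column never satisfies the condition.
- a (bin_id=3) has no partner in b.
- a (bin_id=3) has no partner in b.
- a (bin_id=NULL) has no partner in b.
- a (bin_id=2) pairs with 1 row(s) of b.
- a (bin_id=5) has no partner in b.
- 5 b row(s) had no a match → kept, a columns NULL.
After projecting and ordering:
b.weight | b.bin_id | b.item | a.aisle
1 | 11 | Gear | NULL
7 | 2 | Panel | NULL
13 | 8 | Lens | NULL
15 | 11 | Cable | NULL
27 | 8 | Frame | NULL
29 | 8 | Lens | NULL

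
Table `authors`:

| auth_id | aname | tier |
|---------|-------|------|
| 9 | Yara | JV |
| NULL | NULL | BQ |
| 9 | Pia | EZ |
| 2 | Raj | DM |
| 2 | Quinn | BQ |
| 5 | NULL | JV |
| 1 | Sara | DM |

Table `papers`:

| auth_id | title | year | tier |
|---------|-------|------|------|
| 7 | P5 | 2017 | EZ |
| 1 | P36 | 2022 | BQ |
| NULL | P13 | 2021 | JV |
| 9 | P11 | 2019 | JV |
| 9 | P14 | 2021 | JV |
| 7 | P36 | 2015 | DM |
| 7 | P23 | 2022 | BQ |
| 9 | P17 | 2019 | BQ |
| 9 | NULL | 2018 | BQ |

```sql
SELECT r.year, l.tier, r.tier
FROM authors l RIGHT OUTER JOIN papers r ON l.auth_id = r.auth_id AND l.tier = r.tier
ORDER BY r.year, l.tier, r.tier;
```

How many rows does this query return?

RIGHT JOIN keeps every row from `papers`; unmatched rows get NULL for `authors`'s columns.
Matching on l.auth_id = r.auth_id AND l.tier = r.tier. A NULL in a compared column never satisfies the condition.
- auth_id=9, tier=JV: 2 matching r row(s), so 2 row(s) emitted.
- auth_id=NULL, tier=BQ: no matching r row.
- auth_id=9, tier=EZ: no matching r row.
- auth_id=2, tier=DM: no matching r row.
- auth_id=2, tier=BQ: no matching r row.
- auth_id=5, tier=JV: no matching r row.
- auth_id=1, tier=DM: no matching r row.
- plus 7 unmatched r row(s), each kept with NULL l columns.
Total: 2 matched + 7 padded = 9 rows.

9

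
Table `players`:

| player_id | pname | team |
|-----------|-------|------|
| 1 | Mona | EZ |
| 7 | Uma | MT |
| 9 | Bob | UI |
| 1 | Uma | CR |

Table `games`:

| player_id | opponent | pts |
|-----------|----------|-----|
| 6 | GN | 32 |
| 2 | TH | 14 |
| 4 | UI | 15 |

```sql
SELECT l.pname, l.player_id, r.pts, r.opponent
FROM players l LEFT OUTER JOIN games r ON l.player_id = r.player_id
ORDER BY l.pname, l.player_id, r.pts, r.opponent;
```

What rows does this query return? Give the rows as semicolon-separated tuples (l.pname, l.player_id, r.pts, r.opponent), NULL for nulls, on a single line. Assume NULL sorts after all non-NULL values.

LEFT JOIN keeps every row from `players`; unmatched rows get NULL for `games`'s columns.
Matching on l.player_id = r.player_id.
Matched pairs: 0; unmatched l rows kept: 4.

(Bob, 9, NULL, NULL); (Mona, 1, NULL, NULL); (Uma, 1, NULL, NULL); (Uma, 7, NULL, NULL)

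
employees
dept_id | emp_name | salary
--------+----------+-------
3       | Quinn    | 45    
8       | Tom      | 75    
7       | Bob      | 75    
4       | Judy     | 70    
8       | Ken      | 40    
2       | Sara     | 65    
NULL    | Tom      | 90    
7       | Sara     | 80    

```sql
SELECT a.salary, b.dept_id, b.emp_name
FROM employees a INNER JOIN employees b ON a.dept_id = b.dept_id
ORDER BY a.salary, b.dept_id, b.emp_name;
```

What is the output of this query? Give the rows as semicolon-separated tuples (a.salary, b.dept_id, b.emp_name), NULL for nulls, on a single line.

(40, 8, Ken); (40, 8, Tom); (45, 3, Quinn); (65, 2, Sara); (70, 4, Judy); (75, 7, Bob); (75, 7, Sara); (75, 8, Ken); (75, 8, Tom); (80, 7, Bob); (80, 7, Sara)

INNER JOIN keeps only pairs where the ON condition holds.
Matching on a.dept_id = b.dept_id. A NULL in a compared column never satisfies the condition.
- a[0] dept_id=3 → 1 match(es) in b → 1 row(s).
- a[1] dept_id=8 → 2 match(es) in b → 2 row(s).
- a[2] dept_id=7 → 2 match(es) in b → 2 row(s).
- a[3] dept_id=4 → 1 match(es) in b → 1 row(s).
- a[4] dept_id=8 → 2 match(es) in b → 2 row(s).
- a[5] dept_id=2 → 1 match(es) in b → 1 row(s).
- a[6] dept_id=NULL → no match; dropped.
- a[7] dept_id=7 → 2 match(es) in b → 2 row(s).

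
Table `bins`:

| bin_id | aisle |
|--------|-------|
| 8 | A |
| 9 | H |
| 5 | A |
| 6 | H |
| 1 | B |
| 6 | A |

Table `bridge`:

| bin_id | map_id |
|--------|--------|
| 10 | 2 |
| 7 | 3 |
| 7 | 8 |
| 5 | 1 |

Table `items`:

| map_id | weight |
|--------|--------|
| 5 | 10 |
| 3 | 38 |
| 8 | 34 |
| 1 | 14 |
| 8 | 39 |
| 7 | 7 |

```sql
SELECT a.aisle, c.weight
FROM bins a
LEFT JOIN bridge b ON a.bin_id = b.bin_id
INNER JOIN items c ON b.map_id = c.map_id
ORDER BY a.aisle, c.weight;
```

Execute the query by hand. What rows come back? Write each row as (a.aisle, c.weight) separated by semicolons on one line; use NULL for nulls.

Joins associate left-to-right: bins LEFT JOIN bridge on bin_id gives 6 intermediate row(s).
Then INNER JOIN `items c` on map_id: keep only rows whose b.map_id appears in c.

(A, 14)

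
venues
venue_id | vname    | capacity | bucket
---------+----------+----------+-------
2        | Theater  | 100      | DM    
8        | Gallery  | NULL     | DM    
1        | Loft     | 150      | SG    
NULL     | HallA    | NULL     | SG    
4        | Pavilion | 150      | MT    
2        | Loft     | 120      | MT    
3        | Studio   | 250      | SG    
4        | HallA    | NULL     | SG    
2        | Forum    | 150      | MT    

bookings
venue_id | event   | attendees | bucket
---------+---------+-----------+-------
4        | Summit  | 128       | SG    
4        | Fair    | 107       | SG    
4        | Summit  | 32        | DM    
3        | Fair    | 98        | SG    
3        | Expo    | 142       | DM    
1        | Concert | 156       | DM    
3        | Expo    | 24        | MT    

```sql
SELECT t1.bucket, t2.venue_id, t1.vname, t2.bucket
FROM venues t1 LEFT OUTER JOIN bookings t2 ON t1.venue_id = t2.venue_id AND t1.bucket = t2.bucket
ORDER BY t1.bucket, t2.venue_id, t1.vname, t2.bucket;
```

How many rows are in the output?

10

LEFT JOIN keeps every row from `venues`; unmatched rows get NULL for `bookings`'s columns.
Matching on t1.venue_id = t2.venue_id AND t1.bucket = t2.bucket. A NULL in a compared column never satisfies the condition.
Matched pairs: 3; unmatched t1 rows kept: 7.
Total: 3 matched + 7 padded = 10 rows.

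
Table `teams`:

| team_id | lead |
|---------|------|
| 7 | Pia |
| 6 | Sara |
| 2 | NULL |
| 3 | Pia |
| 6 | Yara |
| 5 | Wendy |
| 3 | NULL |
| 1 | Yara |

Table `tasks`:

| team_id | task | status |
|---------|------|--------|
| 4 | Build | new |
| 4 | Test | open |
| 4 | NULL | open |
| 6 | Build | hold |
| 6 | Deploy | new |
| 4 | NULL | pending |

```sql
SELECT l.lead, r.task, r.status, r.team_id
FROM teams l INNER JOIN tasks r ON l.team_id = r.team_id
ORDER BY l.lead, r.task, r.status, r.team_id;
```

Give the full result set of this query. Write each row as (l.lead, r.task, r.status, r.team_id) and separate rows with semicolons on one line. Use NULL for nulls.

INNER JOIN keeps only pairs where the ON condition holds.
Matching on l.team_id = r.team_id.
- team_id=7: no matching r row, dropped.
- team_id=6: 2 matching r row(s), so 2 row(s) emitted.
- team_id=2: no matching r row, dropped.
- team_id=3: no matching r row, dropped.
- team_id=6: 2 matching r row(s), so 2 row(s) emitted.
- team_id=5: no matching r row, dropped.
- team_id=3: no matching r row, dropped.
- team_id=1: no matching r row, dropped.
After projecting and ordering:
l.lead | r.task | r.status | r.team_id
Sara | Build | hold | 6
Sara | Deploy | new | 6
Yara | Build | hold | 6
Yara | Deploy | new | 6

(Sara, Build, hold, 6); (Sara, Deploy, new, 6); (Yara, Build, hold, 6); (Yara, Deploy, new, 6)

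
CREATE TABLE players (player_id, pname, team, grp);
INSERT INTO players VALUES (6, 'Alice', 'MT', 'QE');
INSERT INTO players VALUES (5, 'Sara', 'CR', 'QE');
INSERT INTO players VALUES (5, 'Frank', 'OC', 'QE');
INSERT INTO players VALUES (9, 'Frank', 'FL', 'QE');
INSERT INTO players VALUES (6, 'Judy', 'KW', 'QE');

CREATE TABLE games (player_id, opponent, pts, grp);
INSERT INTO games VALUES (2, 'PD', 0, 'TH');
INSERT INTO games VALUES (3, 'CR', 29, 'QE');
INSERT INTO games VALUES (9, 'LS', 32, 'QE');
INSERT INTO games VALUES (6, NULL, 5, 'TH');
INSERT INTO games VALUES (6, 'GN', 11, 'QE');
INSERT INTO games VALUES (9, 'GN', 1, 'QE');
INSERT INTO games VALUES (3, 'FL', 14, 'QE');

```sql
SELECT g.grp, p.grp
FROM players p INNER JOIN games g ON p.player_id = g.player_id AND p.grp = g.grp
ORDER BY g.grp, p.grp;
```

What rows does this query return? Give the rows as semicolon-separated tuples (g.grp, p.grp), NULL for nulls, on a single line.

(QE, QE); (QE, QE); (QE, QE); (QE, QE)

INNER JOIN keeps only pairs where the ON condition holds.
Matching on p.player_id = g.player_id AND p.grp = g.grp.
- p (player_id=6, grp=QE) pairs with 1 row(s) of g.
- p (player_id=5, grp=QE) has no partner → excluded.
- p (player_id=5, grp=QE) has no partner → excluded.
- p (player_id=9, grp=QE) pairs with 2 row(s) of g.
- p (player_id=6, grp=QE) pairs with 1 row(s) of g.
After projecting and ordering:
g.grp | p.grp
QE | QE
QE | QE
QE | QE
QE | QE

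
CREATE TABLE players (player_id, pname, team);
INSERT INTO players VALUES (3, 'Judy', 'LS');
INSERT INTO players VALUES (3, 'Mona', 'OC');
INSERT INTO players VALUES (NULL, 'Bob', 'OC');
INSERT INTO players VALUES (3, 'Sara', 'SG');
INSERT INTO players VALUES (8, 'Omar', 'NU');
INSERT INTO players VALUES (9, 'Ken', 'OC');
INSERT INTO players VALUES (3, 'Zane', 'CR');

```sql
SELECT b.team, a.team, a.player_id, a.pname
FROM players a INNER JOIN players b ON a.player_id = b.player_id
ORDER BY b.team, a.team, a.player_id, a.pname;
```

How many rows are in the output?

18

INNER JOIN keeps only pairs where the ON condition holds.
Matching on a.player_id = b.player_id. A NULL in a compared column never satisfies the condition.
Matched pairs: 18.
Total: 18 rows.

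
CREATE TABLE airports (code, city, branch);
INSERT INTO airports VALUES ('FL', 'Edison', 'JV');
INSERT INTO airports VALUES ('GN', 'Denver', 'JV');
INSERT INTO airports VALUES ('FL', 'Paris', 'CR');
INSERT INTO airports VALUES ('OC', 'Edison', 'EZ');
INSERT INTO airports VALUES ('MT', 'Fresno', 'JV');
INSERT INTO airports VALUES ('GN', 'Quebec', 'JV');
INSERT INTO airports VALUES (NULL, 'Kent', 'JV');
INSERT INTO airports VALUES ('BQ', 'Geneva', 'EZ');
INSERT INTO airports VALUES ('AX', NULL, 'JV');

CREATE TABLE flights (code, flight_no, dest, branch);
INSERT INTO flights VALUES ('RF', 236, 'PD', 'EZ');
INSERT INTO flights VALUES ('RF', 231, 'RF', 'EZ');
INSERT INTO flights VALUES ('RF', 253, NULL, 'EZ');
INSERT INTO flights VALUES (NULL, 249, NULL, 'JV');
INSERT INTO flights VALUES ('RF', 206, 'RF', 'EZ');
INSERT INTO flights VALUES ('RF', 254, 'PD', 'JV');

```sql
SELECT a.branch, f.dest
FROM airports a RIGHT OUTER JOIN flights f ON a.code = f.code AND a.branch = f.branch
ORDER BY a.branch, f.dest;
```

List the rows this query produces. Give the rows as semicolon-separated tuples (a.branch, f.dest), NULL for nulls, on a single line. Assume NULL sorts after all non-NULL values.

(NULL, PD); (NULL, PD); (NULL, RF); (NULL, RF); (NULL, NULL); (NULL, NULL)

RIGHT JOIN keeps every row from `flights`; unmatched rows get NULL for `airports`'s columns.
Matching on a.code = f.code AND a.branch = f.branch. A NULL in a compared column never satisfies the condition.
- a[0] code=FL, branch=JV → no match.
- a[1] code=GN, branch=JV → no match.
- a[2] code=FL, branch=CR → no match.
- a[3] code=OC, branch=EZ → no match.
- a[4] code=MT, branch=JV → no match.
- a[5] code=GN, branch=JV → no match.
- a[6] code=NULL, branch=JV → no match.
- a[7] code=BQ, branch=EZ → no match.
- a[8] code=AX, branch=JV → no match.
- 6 f row(s) had no a match → kept, a columns NULL.
After projecting and ordering:
a.branch | f.dest
NULL | PD
NULL | PD
NULL | RF
NULL | RF
NULL | NULL
NULL | NULL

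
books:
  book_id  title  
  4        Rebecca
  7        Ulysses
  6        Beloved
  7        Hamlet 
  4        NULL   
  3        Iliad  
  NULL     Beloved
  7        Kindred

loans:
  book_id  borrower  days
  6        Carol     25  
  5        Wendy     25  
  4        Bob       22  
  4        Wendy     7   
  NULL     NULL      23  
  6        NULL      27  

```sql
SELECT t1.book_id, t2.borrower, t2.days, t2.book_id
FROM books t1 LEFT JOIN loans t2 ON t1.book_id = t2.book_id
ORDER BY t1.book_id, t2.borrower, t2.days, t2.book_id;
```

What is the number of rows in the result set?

LEFT JOIN keeps every row from `books`; unmatched rows get NULL for `loans`'s columns.
Matching on t1.book_id = t2.book_id. A NULL in a compared column never satisfies the condition.
- book_id=4: 2 matching t2 row(s), so 2 row(s) emitted.
- book_id=7: no t2 row matches, row kept with t2 columns NULL.
- book_id=6: 2 matching t2 row(s), so 2 row(s) emitted.
- book_id=7: no t2 row matches, row kept with t2 columns NULL.
- book_id=4: 2 matching t2 row(s), so 2 row(s) emitted.
- book_id=3: no t2 row matches, row kept with t2 columns NULL.
- book_id=NULL: no t2 row matches, row kept with t2 columns NULL.
- book_id=7: no t2 row matches, row kept with t2 columns NULL.
Total: 6 matched + 5 padded = 11 rows.

11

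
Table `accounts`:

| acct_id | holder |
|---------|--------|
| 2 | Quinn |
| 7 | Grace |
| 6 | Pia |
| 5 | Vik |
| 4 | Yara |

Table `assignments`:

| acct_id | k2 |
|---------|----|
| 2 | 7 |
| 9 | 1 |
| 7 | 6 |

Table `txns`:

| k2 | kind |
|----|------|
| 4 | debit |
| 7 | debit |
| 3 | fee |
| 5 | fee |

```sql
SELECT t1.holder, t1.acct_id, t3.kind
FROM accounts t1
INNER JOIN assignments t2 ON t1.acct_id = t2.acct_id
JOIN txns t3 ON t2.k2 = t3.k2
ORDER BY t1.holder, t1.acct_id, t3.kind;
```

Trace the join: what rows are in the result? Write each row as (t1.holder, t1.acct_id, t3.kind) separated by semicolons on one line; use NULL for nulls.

(Quinn, 2, debit)

Evaluate left to right. First `accounts t1 INNER JOIN assignments t2` on acct_id: 2 row(s).
Then INNER JOIN `txns t3` on k2: keep only rows whose t2.k2 appears in t3.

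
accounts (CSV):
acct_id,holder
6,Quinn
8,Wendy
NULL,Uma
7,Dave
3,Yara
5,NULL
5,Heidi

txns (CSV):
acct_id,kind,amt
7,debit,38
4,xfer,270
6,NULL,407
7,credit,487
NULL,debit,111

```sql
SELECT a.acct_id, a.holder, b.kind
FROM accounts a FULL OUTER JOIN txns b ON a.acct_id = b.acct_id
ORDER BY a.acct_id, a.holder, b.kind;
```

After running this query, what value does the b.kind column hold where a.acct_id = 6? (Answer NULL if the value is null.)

NULL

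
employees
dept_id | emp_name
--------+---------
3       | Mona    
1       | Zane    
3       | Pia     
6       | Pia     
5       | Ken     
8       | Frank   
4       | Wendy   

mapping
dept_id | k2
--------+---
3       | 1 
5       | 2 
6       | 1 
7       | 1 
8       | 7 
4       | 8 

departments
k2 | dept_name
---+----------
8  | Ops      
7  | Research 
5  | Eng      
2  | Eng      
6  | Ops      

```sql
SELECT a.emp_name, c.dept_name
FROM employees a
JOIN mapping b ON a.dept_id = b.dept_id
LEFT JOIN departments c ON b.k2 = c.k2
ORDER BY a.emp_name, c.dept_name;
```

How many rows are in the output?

6

Evaluate left to right. First `employees a INNER JOIN mapping b` on dept_id: 6 row(s).
Then LEFT JOIN `departments c` on k2: each of those 6 rows is kept; rows whose b.k2 has no match in c get NULL for c's columns.
Result: 6 row(s).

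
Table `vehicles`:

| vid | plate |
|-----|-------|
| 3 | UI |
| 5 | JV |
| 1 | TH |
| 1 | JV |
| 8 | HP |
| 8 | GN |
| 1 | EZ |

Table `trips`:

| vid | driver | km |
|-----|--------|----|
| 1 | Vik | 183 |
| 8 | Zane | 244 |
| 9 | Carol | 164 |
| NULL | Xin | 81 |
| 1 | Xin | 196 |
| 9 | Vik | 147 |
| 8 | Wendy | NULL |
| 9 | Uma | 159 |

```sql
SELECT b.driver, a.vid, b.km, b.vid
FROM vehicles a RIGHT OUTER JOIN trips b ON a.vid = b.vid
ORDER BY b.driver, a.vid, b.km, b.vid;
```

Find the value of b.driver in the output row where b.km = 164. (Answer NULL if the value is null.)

Carol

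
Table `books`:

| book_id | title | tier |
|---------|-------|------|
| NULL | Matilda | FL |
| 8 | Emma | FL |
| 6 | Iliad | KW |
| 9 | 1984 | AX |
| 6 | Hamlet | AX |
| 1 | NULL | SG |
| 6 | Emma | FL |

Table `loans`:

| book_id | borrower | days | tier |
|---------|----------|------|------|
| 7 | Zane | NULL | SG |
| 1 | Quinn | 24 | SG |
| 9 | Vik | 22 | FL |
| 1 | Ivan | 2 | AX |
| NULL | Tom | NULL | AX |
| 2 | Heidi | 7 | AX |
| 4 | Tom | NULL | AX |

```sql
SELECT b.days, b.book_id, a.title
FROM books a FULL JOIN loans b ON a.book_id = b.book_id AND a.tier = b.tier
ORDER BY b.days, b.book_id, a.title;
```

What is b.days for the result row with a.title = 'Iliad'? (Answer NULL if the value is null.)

FULL OUTER JOIN keeps every row from both sides; unmatched rows get NULL for the other side's columns.
Matching on a.book_id = b.book_id AND a.tier = b.tier. A NULL in a compared column never satisfies the condition.
- book_id=NULL, tier=FL: no b row matches, row kept with b columns NULL.
- book_id=8, tier=FL: no b row matches, row kept with b columns NULL.
- book_id=6, tier=KW: no b row matches, row kept with b columns NULL.
- book_id=9, tier=AX: no b row matches, row kept with b columns NULL.
- book_id=6, tier=AX: no b row matches, row kept with b columns NULL.
- book_id=1, tier=SG: 1 matching b row(s), so 1 row(s) emitted.
- book_id=6, tier=FL: no b row matches, row kept with b columns NULL.
- plus 6 unmatched b row(s), each kept with NULL a columns.

NULL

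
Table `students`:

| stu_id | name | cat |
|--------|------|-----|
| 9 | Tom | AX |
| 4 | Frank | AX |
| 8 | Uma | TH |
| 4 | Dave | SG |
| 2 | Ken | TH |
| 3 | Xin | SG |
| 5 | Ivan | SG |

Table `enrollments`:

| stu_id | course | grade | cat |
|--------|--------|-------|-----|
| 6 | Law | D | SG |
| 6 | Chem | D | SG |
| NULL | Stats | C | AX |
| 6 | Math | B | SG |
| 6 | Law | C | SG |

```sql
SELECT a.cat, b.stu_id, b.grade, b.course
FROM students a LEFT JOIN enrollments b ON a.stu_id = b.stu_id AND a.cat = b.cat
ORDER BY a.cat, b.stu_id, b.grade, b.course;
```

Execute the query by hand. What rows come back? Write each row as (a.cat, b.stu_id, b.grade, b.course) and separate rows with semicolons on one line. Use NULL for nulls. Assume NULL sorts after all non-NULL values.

(AX, NULL, NULL, NULL); (AX, NULL, NULL, NULL); (SG, NULL, NULL, NULL); (SG, NULL, NULL, NULL); (SG, NULL, NULL, NULL); (TH, NULL, NULL, NULL); (TH, NULL, NULL, NULL)

LEFT JOIN keeps every row from `students`; unmatched rows get NULL for `enrollments`'s columns.
Matching on a.stu_id = b.stu_id AND a.cat = b.cat. A NULL in a compared column never satisfies the condition.
- stu_id=9, cat=AX: no b row matches, row kept with b columns NULL.
- stu_id=4, cat=AX: no b row matches, row kept with b columns NULL.
- stu_id=8, cat=TH: no b row matches, row kept with b columns NULL.
- stu_id=4, cat=SG: no b row matches, row kept with b columns NULL.
- stu_id=2, cat=TH: no b row matches, row kept with b columns NULL.
- stu_id=3, cat=SG: no b row matches, row kept with b columns NULL.
- stu_id=5, cat=SG: no b row matches, row kept with b columns NULL.
After projecting and ordering:
a.cat | b.stu_id | b.grade | b.course
AX | NULL | NULL | NULL
AX | NULL | NULL | NULL
SG | NULL | NULL | NULL
SG | NULL | NULL | NULL
SG | NULL | NULL | NULL
TH | NULL | NULL | NULL
TH | NULL | NULL | NULL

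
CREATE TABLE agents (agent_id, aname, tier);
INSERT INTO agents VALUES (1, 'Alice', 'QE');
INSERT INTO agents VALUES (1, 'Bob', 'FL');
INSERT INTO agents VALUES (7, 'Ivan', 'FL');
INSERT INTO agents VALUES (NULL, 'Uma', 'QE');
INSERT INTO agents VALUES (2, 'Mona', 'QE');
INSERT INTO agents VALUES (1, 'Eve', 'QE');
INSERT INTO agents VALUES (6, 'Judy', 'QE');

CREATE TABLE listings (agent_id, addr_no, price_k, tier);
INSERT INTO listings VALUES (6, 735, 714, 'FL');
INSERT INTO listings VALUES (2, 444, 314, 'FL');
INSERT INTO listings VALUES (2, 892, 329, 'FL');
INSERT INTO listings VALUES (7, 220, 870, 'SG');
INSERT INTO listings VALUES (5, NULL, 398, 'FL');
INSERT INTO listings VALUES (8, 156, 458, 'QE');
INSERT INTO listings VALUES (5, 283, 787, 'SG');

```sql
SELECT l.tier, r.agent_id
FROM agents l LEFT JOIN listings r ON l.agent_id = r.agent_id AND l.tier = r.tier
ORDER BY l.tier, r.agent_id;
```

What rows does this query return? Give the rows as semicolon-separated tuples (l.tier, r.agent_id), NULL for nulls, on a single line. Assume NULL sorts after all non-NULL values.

LEFT JOIN keeps every row from `agents`; unmatched rows get NULL for `listings`'s columns.
Matching on l.agent_id = r.agent_id AND l.tier = r.tier. A NULL in a compared column never satisfies the condition.
Matched pairs: 0; unmatched l rows kept: 7.

(FL, NULL); (FL, NULL); (QE, NULL); (QE, NULL); (QE, NULL); (QE, NULL); (QE, NULL)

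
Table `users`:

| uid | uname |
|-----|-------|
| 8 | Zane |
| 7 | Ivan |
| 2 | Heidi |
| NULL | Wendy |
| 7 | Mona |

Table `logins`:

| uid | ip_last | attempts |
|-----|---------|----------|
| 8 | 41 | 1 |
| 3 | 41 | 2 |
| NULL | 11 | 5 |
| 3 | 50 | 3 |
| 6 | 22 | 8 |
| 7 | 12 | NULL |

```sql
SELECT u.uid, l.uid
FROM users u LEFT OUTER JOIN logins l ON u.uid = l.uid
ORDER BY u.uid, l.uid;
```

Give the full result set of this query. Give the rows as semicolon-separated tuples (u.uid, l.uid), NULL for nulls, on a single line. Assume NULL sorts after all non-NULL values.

LEFT JOIN keeps every row from `users`; unmatched rows get NULL for `logins`'s columns.
Matching on u.uid = l.uid. A NULL in a compared column never satisfies the condition.
Matched pairs: 3; unmatched u rows kept: 2.

(2, NULL); (7, 7); (7, 7); (8, 8); (NULL, NULL)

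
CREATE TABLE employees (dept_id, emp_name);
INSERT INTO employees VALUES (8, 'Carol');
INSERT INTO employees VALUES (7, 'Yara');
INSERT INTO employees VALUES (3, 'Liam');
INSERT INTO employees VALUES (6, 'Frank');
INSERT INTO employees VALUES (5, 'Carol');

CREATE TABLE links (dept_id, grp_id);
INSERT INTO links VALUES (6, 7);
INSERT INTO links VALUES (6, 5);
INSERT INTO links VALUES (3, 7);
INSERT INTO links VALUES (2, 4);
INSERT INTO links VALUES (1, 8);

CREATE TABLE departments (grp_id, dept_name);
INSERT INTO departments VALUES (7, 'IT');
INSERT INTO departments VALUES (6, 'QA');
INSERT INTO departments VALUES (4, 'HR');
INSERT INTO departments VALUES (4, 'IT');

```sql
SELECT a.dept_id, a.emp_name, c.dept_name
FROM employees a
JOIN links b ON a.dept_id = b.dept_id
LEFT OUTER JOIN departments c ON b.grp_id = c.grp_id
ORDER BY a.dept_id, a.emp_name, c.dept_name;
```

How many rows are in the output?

3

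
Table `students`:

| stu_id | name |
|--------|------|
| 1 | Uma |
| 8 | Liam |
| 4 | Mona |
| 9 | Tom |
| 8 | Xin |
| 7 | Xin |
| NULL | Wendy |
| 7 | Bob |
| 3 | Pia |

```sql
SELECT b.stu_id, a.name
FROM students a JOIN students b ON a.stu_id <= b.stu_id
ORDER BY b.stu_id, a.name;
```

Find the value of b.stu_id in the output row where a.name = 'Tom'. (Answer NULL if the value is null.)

9

INNER JOIN keeps only pairs where the ON condition holds.
Matching on a.stu_id <= b.stu_id. A NULL in a compared column never satisfies the condition.
- a row (stu_id=1): matches 8 b row(s) → 8 output row(s).
- a row (stu_id=8): matches 3 b row(s) → 3 output row(s).
- a row (stu_id=4): matches 6 b row(s) → 6 output row(s).
- a row (stu_id=9): matches 1 b row(s) → 1 output row(s).
- a row (stu_id=8): matches 3 b row(s) → 3 output row(s).
- a row (stu_id=7): matches 5 b row(s) → 5 output row(s).
- a row (stu_id=NULL): no match → dropped.
- a row (stu_id=7): matches 5 b row(s) → 5 output row(s).
- a row (stu_id=3): matches 7 b row(s) → 7 output row(s).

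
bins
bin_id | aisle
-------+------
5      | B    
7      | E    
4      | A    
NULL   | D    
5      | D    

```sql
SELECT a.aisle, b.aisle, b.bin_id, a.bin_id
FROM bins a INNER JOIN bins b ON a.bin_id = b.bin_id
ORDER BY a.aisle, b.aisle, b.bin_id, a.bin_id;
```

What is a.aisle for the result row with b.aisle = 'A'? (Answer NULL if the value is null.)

INNER JOIN keeps only pairs where the ON condition holds.
Matching on a.bin_id = b.bin_id. A NULL in a compared column never satisfies the condition.
- a (bin_id=5) pairs with 2 row(s) of b.
- a (bin_id=7) pairs with 1 row(s) of b.
- a (bin_id=4) pairs with 1 row(s) of b.
- a (bin_id=NULL) has no partner → excluded.
- a (bin_id=5) pairs with 2 row(s) of b.

A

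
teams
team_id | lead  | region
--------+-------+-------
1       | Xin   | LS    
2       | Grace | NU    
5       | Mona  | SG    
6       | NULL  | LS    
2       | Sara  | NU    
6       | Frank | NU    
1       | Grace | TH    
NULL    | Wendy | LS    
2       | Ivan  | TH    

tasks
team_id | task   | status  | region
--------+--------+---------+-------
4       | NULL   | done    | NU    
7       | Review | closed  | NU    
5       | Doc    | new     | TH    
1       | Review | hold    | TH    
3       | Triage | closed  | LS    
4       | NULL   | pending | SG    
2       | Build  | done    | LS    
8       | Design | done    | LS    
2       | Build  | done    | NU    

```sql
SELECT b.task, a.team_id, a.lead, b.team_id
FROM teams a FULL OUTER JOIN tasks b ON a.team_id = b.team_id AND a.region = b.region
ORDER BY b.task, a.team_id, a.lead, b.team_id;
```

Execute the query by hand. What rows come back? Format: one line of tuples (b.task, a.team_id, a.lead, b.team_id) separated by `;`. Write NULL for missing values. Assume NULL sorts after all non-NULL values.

FULL OUTER JOIN keeps every row from both sides; unmatched rows get NULL for the other side's columns.
Matching on a.team_id = b.team_id AND a.region = b.region. A NULL in a compared column never satisfies the condition.
Matched pairs: 3; unmatched a rows kept: 6; unmatched b rows kept: 7.

(Build, 2, Grace, 2); (Build, 2, Sara, 2); (Build, NULL, NULL, 2); (Design, NULL, NULL, 8); (Doc, NULL, NULL, 5); (Review, 1, Grace, 1); (Review, NULL, NULL, 7); (Triage, NULL, NULL, 3); (NULL, 1, Xin, NULL); (NULL, 2, Ivan, NULL); (NULL, 5, Mona, NULL); (NULL, 6, Frank, NULL); (NULL, 6, NULL, NULL); (NULL, NULL, Wendy, NULL); (NULL, NULL, NULL, 4); (NULL, NULL, NULL, 4)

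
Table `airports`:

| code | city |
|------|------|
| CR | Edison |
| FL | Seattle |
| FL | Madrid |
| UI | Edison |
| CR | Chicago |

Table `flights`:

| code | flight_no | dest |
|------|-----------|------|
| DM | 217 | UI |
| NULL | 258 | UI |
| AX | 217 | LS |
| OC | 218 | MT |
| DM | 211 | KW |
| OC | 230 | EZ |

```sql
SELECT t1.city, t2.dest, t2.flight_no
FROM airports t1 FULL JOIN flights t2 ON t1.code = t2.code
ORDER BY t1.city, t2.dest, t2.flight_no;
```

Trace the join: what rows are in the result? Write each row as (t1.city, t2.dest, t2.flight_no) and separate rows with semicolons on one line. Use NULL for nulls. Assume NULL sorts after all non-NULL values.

(Chicago, NULL, NULL); (Edison, NULL, NULL); (Edison, NULL, NULL); (Madrid, NULL, NULL); (Seattle, NULL, NULL); (NULL, EZ, 230); (NULL, KW, 211); (NULL, LS, 217); (NULL, MT, 218); (NULL, UI, 217); (NULL, UI, 258)

FULL OUTER JOIN keeps every row from both sides; unmatched rows get NULL for the other side's columns.
Matching on t1.code = t2.code. A NULL in a compared column never satisfies the condition.
Matched pairs: 0; unmatched t1 rows kept: 5; unmatched t2 rows kept: 6.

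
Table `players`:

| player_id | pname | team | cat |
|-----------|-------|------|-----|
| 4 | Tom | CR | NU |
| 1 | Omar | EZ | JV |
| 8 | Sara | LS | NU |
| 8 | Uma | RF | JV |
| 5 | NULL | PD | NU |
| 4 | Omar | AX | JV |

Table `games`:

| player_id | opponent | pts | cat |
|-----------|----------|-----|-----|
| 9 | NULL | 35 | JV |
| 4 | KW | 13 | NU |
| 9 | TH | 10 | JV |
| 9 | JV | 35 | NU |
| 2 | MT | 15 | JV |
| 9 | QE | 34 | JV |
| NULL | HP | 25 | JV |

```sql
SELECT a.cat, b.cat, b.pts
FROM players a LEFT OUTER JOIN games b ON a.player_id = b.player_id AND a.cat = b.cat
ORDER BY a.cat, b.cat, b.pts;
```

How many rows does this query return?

LEFT JOIN keeps every row from `players`; unmatched rows get NULL for `games`'s columns.
Matching on a.player_id = b.player_id AND a.cat = b.cat. A NULL in a compared column never satisfies the condition.
- a (player_id=4, cat=NU) pairs with 1 row(s) of b.
- a (player_id=1, cat=JV) has no partner → padded with NULL.
- a (player_id=8, cat=NU) has no partner → padded with NULL.
- a (player_id=8, cat=JV) has no partner → padded with NULL.
- a (player_id=5, cat=NU) has no partner → padded with NULL.
- a (player_id=4, cat=JV) has no partner → padded with NULL.
Total: 1 matched + 5 padded = 6 rows.

6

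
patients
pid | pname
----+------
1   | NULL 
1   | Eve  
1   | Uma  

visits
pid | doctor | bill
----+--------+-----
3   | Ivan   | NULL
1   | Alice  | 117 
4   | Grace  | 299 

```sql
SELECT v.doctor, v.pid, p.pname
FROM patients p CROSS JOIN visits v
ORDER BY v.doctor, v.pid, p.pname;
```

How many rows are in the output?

9

CROSS JOIN pairs every row of `patients` with every row of `visits`: 3 × 3 = 9 rows.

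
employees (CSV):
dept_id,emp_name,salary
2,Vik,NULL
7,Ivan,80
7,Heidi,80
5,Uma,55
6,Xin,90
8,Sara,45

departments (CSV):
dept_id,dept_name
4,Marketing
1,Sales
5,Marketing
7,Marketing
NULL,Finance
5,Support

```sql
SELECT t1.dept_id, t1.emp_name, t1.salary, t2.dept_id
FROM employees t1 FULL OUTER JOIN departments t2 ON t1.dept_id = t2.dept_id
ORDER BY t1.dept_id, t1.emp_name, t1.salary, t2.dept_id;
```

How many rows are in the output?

FULL OUTER JOIN keeps every row from both sides; unmatched rows get NULL for the other side's columns.
Matching on t1.dept_id = t2.dept_id. A NULL in a compared column never satisfies the condition.
- t1[0] dept_id=2 → no match; kept with NULLs on the t2 side.
- t1[1] dept_id=7 → 1 match(es) in t2 → 1 row(s).
- t1[2] dept_id=7 → 1 match(es) in t2 → 1 row(s).
- t1[3] dept_id=5 → 2 match(es) in t2 → 2 row(s).
- t1[4] dept_id=6 → no match; kept with NULLs on the t2 side.
- t1[5] dept_id=8 → no match; kept with NULLs on the t2 side.
- 3 row(s) from t2 found no t1 partner → padded with NULL.
Total: 4 matched + 6 padded = 10 rows.

10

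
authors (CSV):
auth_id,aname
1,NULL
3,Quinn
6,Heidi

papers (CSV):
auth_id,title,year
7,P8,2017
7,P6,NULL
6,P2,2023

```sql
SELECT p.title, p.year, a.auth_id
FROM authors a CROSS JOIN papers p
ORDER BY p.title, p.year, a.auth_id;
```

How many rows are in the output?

9

CROSS JOIN pairs every row of `authors` with every row of `papers`: 3 × 3 = 9 rows.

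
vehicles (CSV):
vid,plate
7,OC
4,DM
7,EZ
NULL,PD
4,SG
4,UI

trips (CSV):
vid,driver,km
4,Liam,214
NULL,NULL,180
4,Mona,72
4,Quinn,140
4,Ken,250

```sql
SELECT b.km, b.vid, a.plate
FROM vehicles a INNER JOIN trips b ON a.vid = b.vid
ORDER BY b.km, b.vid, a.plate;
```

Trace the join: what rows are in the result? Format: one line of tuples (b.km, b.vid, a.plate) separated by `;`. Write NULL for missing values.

INNER JOIN keeps only pairs where the ON condition holds.
Matching on a.vid = b.vid. A NULL in a compared column never satisfies the condition.
- a row (vid=7): no match → dropped.
- a row (vid=4): matches 4 b row(s) → 4 output row(s).
- a row (vid=7): no match → dropped.
- a row (vid=NULL): no match → dropped.
- a row (vid=4): matches 4 b row(s) → 4 output row(s).
- a row (vid=4): matches 4 b row(s) → 4 output row(s).

(72, 4, DM); (72, 4, SG); (72, 4, UI); (140, 4, DM); (140, 4, SG); (140, 4, UI); (214, 4, DM); (214, 4, SG); (214, 4, UI); (250, 4, DM); (250, 4, SG); (250, 4, UI)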